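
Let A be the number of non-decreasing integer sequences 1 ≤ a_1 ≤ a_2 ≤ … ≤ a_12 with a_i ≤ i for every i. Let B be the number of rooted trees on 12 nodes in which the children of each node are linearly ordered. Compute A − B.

Weakly increasing sequences with a_i ≤ i biject with Dyck paths of semilength 12, so there are C_12. So A = C_12 = 208012.
A rooted plane tree on 12 nodes has 11 edges, and such trees are counted by C_11. So B = C_11 = 58786.
A − B = 208012 − 58786 = 149226.

149226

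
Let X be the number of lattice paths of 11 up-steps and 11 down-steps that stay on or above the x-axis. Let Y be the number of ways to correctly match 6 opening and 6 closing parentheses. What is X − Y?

58654

Dyck paths of semilength n (length 2n) are counted by C_n; here n = 11. So X = C_11 = 58786.
Balanced strings of n pairs of brackets are counted by C_n; here n = 6. So Y = C_6 = 132.
X − Y = 58786 − 132 = 58654.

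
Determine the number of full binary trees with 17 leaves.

35357670

Full binary trees with 17 leaves have 17−1 = 16 internal nodes, so there are C_16 of them.
C_16 = C_15 · 2(2·15+1)/(15+2) = 9694845 · 62/17 = 35357670.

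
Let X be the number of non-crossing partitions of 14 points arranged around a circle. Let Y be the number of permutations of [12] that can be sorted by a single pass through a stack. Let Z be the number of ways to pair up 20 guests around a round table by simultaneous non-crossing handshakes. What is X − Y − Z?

Non-crossing partitions of an n-element set are counted by C_n; here n = 14. So X = C_14 = 2674440.
Stack-sortable permutations are exactly the 231-avoiding ones, counted by C_n; here n = 12. So Y = C_12 = 208012.
With 20 = 2·10 people, non-crossing handshake pairings are non-crossing perfect matchings on a circle, counted by C_10. So Z = C_10 = 16796.
X − Y − Z = 2674440 − 208012 − 16796 = 2449632.

2449632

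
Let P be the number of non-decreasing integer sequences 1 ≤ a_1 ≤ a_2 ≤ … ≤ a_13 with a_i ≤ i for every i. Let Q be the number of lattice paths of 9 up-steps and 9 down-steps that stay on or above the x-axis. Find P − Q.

Weakly increasing sequences with a_i ≤ i biject with Dyck paths of semilength 13, so there are C_13. So P = C_13 = 742900.
Paths of 9 up- and 9 down-steps that never dip below the axis are Dyck paths; their count is C_9. So Q = C_9 = 4862.
P − Q = 742900 − 4862 = 738038.

738038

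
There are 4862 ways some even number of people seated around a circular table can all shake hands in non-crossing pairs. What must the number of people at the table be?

Non-crossing handshake pairings of 2n people are counted by C_n, and C_9 = 4862.
So n = 9, and there are 2n = 18 people.

18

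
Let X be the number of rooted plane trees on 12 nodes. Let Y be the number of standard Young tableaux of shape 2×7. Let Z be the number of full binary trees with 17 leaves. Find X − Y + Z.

35416027

A rooted plane tree on 12 nodes has 11 edges, and such trees are counted by C_11. So X = C_11 = 58786.
Standard Young tableaux of shape 2×n are counted by C_n; here n = 7. So Y = C_7 = 429.
Full binary trees with 17 leaves have 17−1 = 16 internal nodes, so there are C_16 of them. So Z = C_16 = 35357670.
X − Y + Z = 58786 − 429 + 35357670 = 35416027.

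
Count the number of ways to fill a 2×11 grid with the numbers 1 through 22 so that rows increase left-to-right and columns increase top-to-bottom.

58786

Standard Young tableaux of shape 2×n are counted by C_n; here n = 11.
C_11 = C_10 · 2(2·10+1)/(10+2) = 16796 · 42/12 = 58786.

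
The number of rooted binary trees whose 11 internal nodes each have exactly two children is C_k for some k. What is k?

11

Full binary trees with n internal nodes are counted by C_n; here n = 11.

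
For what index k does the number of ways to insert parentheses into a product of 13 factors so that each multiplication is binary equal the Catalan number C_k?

Bracketing 13 factors into binary products is counted by C_{13−1} = C_12.

12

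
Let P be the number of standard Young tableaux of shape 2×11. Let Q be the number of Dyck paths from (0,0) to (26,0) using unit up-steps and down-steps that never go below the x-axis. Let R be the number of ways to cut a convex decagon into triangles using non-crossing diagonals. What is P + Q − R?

800256

By the hook-length formula (or a Dyck-path bijection), SYT of shape 2×11 number C_11. So P = C_11 = 58786.
A Dyck path with 13 up-steps and 13 down-steps has semilength 13, so there are C_13 of them. So Q = C_13 = 742900.
The number of triangulations of a 10-gon is the Catalan number C_8 (index = sides − 2). So R = C_8 = 1430.
P + Q − R = 58786 + 742900 − 1430 = 800256.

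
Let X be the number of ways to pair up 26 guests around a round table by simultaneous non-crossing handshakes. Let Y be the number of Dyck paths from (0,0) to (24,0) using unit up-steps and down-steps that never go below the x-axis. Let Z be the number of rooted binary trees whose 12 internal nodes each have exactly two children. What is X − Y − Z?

Non-crossing handshake pairings of 2n people are counted by C_n; 26 people gives n = 13. So X = C_13 = 742900.
Paths of 12 up- and 12 down-steps that never dip below the axis are Dyck paths; their count is C_12. So Y = C_12 = 208012.
The number of full binary trees on 12 internal nodes is the Catalan number C_12. So Z = C_12 = 208012.
X − Y − Z = 742900 − 208012 − 208012 = 326876.

326876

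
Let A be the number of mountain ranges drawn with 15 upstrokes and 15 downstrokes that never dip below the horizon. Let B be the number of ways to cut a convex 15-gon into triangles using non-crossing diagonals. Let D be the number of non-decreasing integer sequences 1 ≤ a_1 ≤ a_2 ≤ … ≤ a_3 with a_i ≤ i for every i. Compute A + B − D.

Dyck paths of semilength n (length 2n) are counted by C_n; here n = 15. So A = C_15 = 9694845.
A convex 15-gon is triangulated into 13 triangles, and the number of such triangulations is the Catalan number C_{15−2} = C_13. So B = C_13 = 742900.
Weakly increasing sequences with a_i ≤ i biject with Dyck paths of semilength 3, so there are C_3. So D = C_3 = 5.
A + B − D = 9694845 + 742900 − 5 = 10437740.

10437740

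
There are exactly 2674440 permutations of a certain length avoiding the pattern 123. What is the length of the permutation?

14

Permutations of [n] avoiding a fixed length-3 pattern are counted by C_n; 2674440 = C_14.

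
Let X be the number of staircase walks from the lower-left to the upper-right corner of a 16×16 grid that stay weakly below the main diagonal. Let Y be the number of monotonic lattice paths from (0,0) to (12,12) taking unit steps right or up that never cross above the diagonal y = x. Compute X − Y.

Monotone paths in an n×n grid that stay weakly below the diagonal are counted by C_n; here n = 16. So X = C_16 = 35357670.
Monotone paths in an n×n grid that stay weakly below the diagonal are counted by C_n; here n = 12. So Y = C_12 = 208012.
X − Y = 35357670 − 208012 = 35149658.

35149658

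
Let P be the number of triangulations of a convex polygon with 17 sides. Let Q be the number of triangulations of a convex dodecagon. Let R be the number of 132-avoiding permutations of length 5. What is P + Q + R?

9711683

Triangulations of a convex m-gon are counted by C_{m−2}; with m = 17 this is C_15. So P = C_15 = 9694845.
The number of triangulations of a 12-gon is the Catalan number C_10 (index = sides − 2). So Q = C_10 = 16796.
Permutations of [n] avoiding any single length-3 pattern are counted by C_n; here n = 5. So R = C_5 = 42.
P + Q + R = 9694845 + 16796 + 42 = 9711683.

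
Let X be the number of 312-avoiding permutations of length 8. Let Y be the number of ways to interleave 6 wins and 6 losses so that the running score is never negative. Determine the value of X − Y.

1298

Permutations of [n] avoiding any single length-3 pattern are counted by C_n; here n = 8. So X = C_8 = 1430.
Ballot sequences with n votes each where one side never trails are Dyck words, counted by C_n; here n = 6. So Y = C_6 = 132.
X − Y = 1430 − 132 = 1298.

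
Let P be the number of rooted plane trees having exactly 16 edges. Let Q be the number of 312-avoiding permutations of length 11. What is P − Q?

A rooted plane tree with 16 edges has 17 nodes, and the count is C_16. So P = C_16 = 35357670.
Permutations of [n] avoiding any single length-3 pattern are counted by C_n; here n = 11. So Q = C_11 = 58786.
P − Q = 35357670 − 58786 = 35298884.

35298884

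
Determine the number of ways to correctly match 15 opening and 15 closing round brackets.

A balanced arrangement of 15 bracket pairs is a Dyck word of semilength 15, so the count is C_15.
C_15 = C(30,15)/16 = 155117520/16 = 9694845.

9694845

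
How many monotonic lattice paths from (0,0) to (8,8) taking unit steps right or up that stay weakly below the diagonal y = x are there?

1430

Monotone paths in an n×n grid that stay weakly below the diagonal are counted by C_n; here n = 8.
C_8 = 1430.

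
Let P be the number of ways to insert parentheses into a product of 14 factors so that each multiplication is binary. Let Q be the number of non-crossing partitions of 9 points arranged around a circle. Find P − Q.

Ways to associate a product of 14 factors correspond to binary trees on 14 leaves, so the count is C_13. So P = C_13 = 742900.
Non-crossing partitions of an n-element set are counted by C_n; here n = 9. So Q = C_9 = 4862.
P − Q = 742900 − 4862 = 738038.

738038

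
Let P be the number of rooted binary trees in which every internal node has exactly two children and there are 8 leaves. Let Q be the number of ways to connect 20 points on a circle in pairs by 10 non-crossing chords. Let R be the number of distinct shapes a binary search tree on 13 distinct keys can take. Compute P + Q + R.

A full binary tree with L leaves has L−1 internal nodes and is counted by C_{L−1}; L = 8 gives C_7. So P = C_7 = 429.
Pairing 20 circle points by 10 non-crossing chords gives C_10 matchings. So Q = C_10 = 16796.
Binary trees (left/right distinguished) on n nodes are counted by C_n; here n = 13. So R = C_13 = 742900.
P + Q + R = 429 + 16796 + 742900 = 760125.

760125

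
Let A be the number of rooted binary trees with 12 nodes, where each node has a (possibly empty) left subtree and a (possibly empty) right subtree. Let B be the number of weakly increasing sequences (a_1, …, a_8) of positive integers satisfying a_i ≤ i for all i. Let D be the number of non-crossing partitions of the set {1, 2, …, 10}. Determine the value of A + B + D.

Binary trees (left/right distinguished) on n nodes are counted by C_n; here n = 12. So A = C_12 = 208012.
Weakly increasing sequences with a_i ≤ i biject with Dyck paths of semilength 8, so there are C_8. So B = C_8 = 1430.
Non-crossing partitions of an n-element set are counted by C_n; here n = 10. So D = C_10 = 16796.
A + B + D = 208012 + 1430 + 16796 = 226238.

226238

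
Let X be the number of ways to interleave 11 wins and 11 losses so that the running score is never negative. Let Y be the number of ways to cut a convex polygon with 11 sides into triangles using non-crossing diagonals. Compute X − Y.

Ballot sequences with n votes each where one side never trails are Dyck words, counted by C_n; here n = 11. So X = C_11 = 58786.
The number of triangulations of an 11-gon is the Catalan number C_9 (index = sides − 2). So Y = C_9 = 4862.
X − Y = 58786 − 4862 = 53924.

53924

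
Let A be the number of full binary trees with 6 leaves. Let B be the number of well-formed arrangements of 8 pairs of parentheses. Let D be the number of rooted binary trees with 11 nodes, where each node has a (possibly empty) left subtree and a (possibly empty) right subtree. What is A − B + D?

Full binary trees with 6 leaves have 6−1 = 5 internal nodes, so there are C_5 of them. So A = C_5 = 42.
Balanced strings of n pairs of brackets are counted by C_n; here n = 8. So B = C_8 = 1430.
Binary trees (left/right distinguished) on n nodes are counted by C_n; here n = 11. So D = C_11 = 58786.
A − B + D = 42 − 1430 + 58786 = 57398.

57398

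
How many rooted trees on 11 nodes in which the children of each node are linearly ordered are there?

16796

Rooted ordered (plane) trees on m nodes have m−1 edges and are counted by C_{m−1}; m = 11 gives C_10.
C_10 = C(20,10)/11 = 184756/11 = 16796.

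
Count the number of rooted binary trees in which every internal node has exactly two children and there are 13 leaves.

A full binary tree with L leaves has L−1 internal nodes and is counted by C_{L−1}; L = 13 gives C_12.
C_12 = C_11 · 2(2·11+1)/(11+2) = 58786 · 46/13 = 208012.

208012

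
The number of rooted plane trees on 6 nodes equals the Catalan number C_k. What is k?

A rooted plane tree on 6 nodes has 5 edges, and such trees are counted by C_5.

5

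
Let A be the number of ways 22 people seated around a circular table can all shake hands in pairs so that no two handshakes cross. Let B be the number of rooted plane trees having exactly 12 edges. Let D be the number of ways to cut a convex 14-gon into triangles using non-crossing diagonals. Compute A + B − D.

Non-crossing handshake pairings of 2n people are counted by C_n; 22 people gives n = 11. So A = C_11 = 58786.
A rooted plane tree with 12 edges has 13 nodes, and the count is C_12. So B = C_12 = 208012.
A convex 14-gon is triangulated into 12 triangles, and the number of such triangulations is the Catalan number C_{14−2} = C_12. So D = C_12 = 208012.
A + B − D = 58786 + 208012 − 208012 = 58786.

58786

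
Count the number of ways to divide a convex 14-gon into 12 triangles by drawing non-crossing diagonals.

208012

A convex 14-gon is triangulated into 12 triangles, and the number of such triangulations is the Catalan number C_{14−2} = C_12.
C_12 = 208012.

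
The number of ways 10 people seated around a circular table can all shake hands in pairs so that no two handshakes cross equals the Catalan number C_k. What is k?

5

Non-crossing handshake pairings of 2n people are counted by C_n; 10 people gives n = 5.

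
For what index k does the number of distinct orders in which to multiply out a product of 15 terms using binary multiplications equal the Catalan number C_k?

14

Parenthesizations of m factors correspond to full binary trees with m leaves, counted by C_{m−1}; m = 15 gives C_14.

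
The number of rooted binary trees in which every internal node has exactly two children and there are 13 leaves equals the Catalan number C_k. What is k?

12

A full binary tree with L leaves has L−1 internal nodes and is counted by C_{L−1}; L = 13 gives C_12.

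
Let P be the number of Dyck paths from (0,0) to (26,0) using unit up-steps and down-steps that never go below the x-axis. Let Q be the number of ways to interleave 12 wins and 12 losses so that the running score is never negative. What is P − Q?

534888

A Dyck path with 13 up-steps and 13 down-steps has semilength 13, so there are C_13 of them. So P = C_13 = 742900.
Ballot sequences with n votes each where one side never trails are Dyck words, counted by C_n; here n = 12. So Q = C_12 = 208012.
P − Q = 742900 − 208012 = 534888.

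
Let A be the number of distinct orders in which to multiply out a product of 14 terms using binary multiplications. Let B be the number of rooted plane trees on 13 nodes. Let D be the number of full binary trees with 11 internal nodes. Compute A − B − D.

476102

Bracketing 14 factors into binary products is counted by C_{14−1} = C_13. So A = C_13 = 742900.
A rooted plane tree on 13 nodes has 12 edges, and such trees are counted by C_12. So B = C_12 = 208012.
Full binary trees with n internal nodes are counted by C_n; here n = 11. So D = C_11 = 58786.
A − B − D = 742900 − 208012 − 58786 = 476102.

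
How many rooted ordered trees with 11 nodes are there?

A rooted plane tree on 11 nodes has 10 edges, and such trees are counted by C_10.
C_10 = C(20,10)/11 = 184756/11 = 16796.

16796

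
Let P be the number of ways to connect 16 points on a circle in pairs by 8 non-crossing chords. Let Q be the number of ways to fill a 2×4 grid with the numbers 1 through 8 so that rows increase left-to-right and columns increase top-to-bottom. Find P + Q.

Non-crossing perfect matchings of 2n points on a circle are counted by C_n; with 16 points, n = 8. So P = C_8 = 1430.
Standard Young tableaux of shape 2×n are counted by C_n; here n = 4. So Q = C_4 = 14.
P + Q = 1430 + 14 = 1444.

1444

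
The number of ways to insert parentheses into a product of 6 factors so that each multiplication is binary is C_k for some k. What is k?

Ways to associate a product of 6 factors correspond to binary trees on 6 leaves, so the count is C_5.

5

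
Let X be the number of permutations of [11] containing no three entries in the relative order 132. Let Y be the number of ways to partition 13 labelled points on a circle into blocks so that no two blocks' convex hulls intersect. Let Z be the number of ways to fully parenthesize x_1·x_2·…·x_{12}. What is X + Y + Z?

860472

For any fixed pattern of length 3, the pattern-avoiding permutations of [11] number C_11. So X = C_11 = 58786.
Non-crossing partitions of an n-element set are counted by C_n; here n = 13. So Y = C_13 = 742900.
Ways to associate a product of 12 factors correspond to binary trees on 12 leaves, so the count is C_11. So Z = C_11 = 58786.
X + Y + Z = 58786 + 742900 + 58786 = 860472.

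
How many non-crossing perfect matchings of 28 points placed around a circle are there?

2674440

Pairing 28 circle points by 14 non-crossing chords gives C_14 matchings.
C_14 = C_13 · 2(2·13+1)/(13+2) = 742900 · 54/15 = 2674440.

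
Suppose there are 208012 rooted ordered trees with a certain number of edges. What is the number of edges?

Rooted ordered trees with n edges are counted by C_n. Since C_12 = 208012, the index is 12.

12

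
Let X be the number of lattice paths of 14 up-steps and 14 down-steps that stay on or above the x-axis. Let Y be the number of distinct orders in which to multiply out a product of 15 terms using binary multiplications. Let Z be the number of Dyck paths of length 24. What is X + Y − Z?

5140868

A Dyck path with 14 up-steps and 14 down-steps has semilength 14, so there are C_14 of them. So X = C_14 = 2674440.
Bracketing 15 factors into binary products is counted by C_{15−1} = C_14. So Y = C_14 = 2674440.
Dyck paths of semilength n (length 2n) are counted by C_n; here n = 12. So Z = C_12 = 208012.
X + Y − Z = 2674440 + 2674440 − 208012 = 5140868.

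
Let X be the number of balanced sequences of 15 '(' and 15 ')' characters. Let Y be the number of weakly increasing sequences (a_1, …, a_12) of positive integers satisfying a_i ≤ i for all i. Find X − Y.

9486833

Balanced strings of n pairs of brackets are counted by C_n; here n = 15. So X = C_15 = 9694845.
Weakly increasing sequences with a_i ≤ i biject with Dyck paths of semilength 12, so there are C_12. So Y = C_12 = 208012.
X − Y = 9694845 − 208012 = 9486833.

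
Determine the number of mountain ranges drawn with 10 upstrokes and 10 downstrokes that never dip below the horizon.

Paths of 10 up- and 10 down-steps that never dip below the axis are Dyck paths; their count is C_10.
C_10 = C(20,10)/11 = 184756/11 = 16796.

16796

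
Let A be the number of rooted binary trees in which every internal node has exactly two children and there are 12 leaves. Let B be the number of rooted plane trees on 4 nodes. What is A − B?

Full binary trees with 12 leaves have 12−1 = 11 internal nodes, so there are C_11 of them. So A = C_11 = 58786.
Rooted ordered (plane) trees on m nodes have m−1 edges and are counted by C_{m−1}; m = 4 gives C_3. So B = C_3 = 5.
A − B = 58786 − 5 = 58781.

58781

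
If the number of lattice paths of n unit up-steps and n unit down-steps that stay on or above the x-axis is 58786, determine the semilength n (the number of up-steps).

Dyck paths of semilength n are counted by C_n. Since C_11 = 58786, the index is 11.

11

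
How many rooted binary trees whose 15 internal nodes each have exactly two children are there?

9694845

Full binary trees with n internal nodes are counted by C_n; here n = 15.
C_15 = 9694845.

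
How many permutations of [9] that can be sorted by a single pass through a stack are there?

4862

Stack-sortable permutations are exactly the 231-avoiding ones, counted by C_n; here n = 9.
C_9 = C(18,9)/10 = 48620/10 = 4862.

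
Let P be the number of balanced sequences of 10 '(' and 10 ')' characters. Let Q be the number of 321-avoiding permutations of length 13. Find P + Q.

759696

A balanced arrangement of 10 bracket pairs is a Dyck word of semilength 10, so the count is C_10. So P = C_10 = 16796.
Permutations of [n] avoiding any single length-3 pattern are counted by C_n; here n = 13. So Q = C_13 = 742900.
P + Q = 16796 + 742900 = 759696.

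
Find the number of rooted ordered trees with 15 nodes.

2674440

Rooted ordered (plane) trees on m nodes have m−1 edges and are counted by C_{m−1}; m = 15 gives C_14.
C_14 = C(28,14)/15 = 40116600/15 = 2674440.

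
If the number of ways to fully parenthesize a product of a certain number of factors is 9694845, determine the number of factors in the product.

16

Parenthesizations of m factors are counted by C_{m−1}. Since C_15 = 9694845, the index is 15.
So the index is 15, and the number of factors is 15 + 1 = 16.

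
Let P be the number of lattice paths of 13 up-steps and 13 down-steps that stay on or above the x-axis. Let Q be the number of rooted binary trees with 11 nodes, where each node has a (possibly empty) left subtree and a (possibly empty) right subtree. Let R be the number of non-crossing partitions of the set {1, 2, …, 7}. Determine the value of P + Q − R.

Dyck paths of semilength n (length 2n) are counted by C_n; here n = 13. So P = C_13 = 742900.
There are C_n binary search tree shapes on n keys; with n = 11 that is C_11. So Q = C_11 = 58786.
Non-crossing partitions of an n-element set are counted by C_n; here n = 7. So R = C_7 = 429.
P + Q − R = 742900 + 58786 − 429 = 801257.

801257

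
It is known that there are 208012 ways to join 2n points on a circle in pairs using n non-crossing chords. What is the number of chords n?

12

Non-crossing pairings of 2n points on a circle are counted by C_n. Since C_12 = 208012, the index is 12.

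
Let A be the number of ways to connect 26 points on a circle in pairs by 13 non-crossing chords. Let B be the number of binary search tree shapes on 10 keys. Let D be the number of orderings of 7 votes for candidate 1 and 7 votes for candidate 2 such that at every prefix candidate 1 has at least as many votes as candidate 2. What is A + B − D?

Non-crossing perfect matchings of 2n points on a circle are counted by C_n; with 26 points, n = 13. So A = C_13 = 742900.
Binary trees (left/right distinguished) on n nodes are counted by C_n; here n = 10. So B = C_10 = 16796.
Ballot sequences with n votes each where one side never trails are Dyck words, counted by C_n; here n = 7. So D = C_7 = 429.
A + B − D = 742900 + 16796 − 429 = 759267.

759267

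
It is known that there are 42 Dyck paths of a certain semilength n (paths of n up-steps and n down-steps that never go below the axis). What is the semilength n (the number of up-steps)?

Dyck paths of semilength n are counted by C_n. The Catalan number equal to 42 is C_5.

5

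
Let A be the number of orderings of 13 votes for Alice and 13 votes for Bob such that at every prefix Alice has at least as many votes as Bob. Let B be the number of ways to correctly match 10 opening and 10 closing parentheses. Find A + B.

Reading a vote for the leader as '(' and for the other as ')' turns such a sequence into a balanced string of 13 pairs, so the count is C_13. So A = C_13 = 742900.
Balanced strings of n pairs of brackets are counted by C_n; here n = 10. So B = C_10 = 16796.
A + B = 742900 + 16796 = 759696.

759696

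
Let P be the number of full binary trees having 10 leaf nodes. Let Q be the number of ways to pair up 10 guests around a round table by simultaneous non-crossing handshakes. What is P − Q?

A full binary tree with L leaves has L−1 internal nodes and is counted by C_{L−1}; L = 10 gives C_9. So P = C_9 = 4862.
Non-crossing handshake pairings of 2n people are counted by C_n; 10 people gives n = 5. So Q = C_5 = 42.
P − Q = 4862 − 42 = 4820.

4820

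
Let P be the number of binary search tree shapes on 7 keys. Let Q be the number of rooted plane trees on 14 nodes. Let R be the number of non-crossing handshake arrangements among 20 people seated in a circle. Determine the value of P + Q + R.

760125

There are C_n binary search tree shapes on n keys; with n = 7 that is C_7. So P = C_7 = 429.
Rooted ordered (plane) trees on m nodes have m−1 edges and are counted by C_{m−1}; m = 14 gives C_13. So Q = C_13 = 742900.
Non-crossing handshake pairings of 2n people are counted by C_n; 20 people gives n = 10. So R = C_10 = 16796.
P + Q + R = 429 + 742900 + 16796 = 760125.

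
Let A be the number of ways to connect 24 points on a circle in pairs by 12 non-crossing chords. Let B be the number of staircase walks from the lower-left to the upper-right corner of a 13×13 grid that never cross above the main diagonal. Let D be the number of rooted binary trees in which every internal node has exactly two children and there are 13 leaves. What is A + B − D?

Non-crossing perfect matchings of 2n points on a circle are counted by C_n; with 24 points, n = 12. So A = C_12 = 208012.
Sub-diagonal monotone paths from (0,0) to (13,13) biject with Dyck paths of semilength 13, giving C_13. So B = C_13 = 742900.
Full binary trees with 13 leaves have 13−1 = 12 internal nodes, so there are C_12 of them. So D = C_12 = 208012.
A + B − D = 208012 + 742900 − 208012 = 742900.

742900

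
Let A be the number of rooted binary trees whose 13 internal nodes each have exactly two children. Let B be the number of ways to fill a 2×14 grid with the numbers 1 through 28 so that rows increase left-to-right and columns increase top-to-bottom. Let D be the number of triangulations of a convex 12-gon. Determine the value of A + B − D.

Full binary trees with n internal nodes are counted by C_n; here n = 13. So A = C_13 = 742900.
By the hook-length formula (or a Dyck-path bijection), SYT of shape 2×14 number C_14. So B = C_14 = 2674440.
Triangulations of a convex m-gon are counted by C_{m−2}; with m = 12 this is C_10. So D = C_10 = 16796.
A + B − D = 742900 + 2674440 − 16796 = 3400544.

3400544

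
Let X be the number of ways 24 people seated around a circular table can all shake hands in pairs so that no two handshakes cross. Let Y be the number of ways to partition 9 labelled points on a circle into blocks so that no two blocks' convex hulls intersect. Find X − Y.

203150

With 24 = 2·12 people, non-crossing handshake pairings are non-crossing perfect matchings on a circle, counted by C_12. So X = C_12 = 208012.
The non-crossing partitions of [9] form a lattice of size C_9. So Y = C_9 = 4862.
X − Y = 208012 − 4862 = 203150.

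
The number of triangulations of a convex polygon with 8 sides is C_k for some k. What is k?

6

The number of triangulations of an 8-gon is the Catalan number C_6 (index = sides − 2).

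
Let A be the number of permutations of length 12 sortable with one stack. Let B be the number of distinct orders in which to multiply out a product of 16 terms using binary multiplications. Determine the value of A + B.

9902857

By Knuth's characterisation, the stack-sortable permutations of length 12 are the 231-avoiders, numbering C_12. So A = C_12 = 208012.
Bracketing 16 factors into binary products is counted by C_{16−1} = C_15. So B = C_15 = 9694845.
A + B = 208012 + 9694845 = 9902857.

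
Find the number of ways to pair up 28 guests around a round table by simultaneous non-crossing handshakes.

2674440

Non-crossing handshake pairings of 2n people are counted by C_n; 28 people gives n = 14.
C_14 = C(28,14)/15 = 40116600/15 = 2674440.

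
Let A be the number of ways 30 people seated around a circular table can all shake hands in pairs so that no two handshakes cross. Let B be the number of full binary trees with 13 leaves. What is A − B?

Non-crossing handshake pairings of 2n people are counted by C_n; 30 people gives n = 15. So A = C_15 = 9694845.
Full binary trees with 13 leaves have 13−1 = 12 internal nodes, so there are C_12 of them. So B = C_12 = 208012.
A − B = 9694845 − 208012 = 9486833.

9486833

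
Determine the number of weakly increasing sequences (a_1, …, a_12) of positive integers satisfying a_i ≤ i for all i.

Such sub-staircase sequences of length n are counted by C_n; here n = 12.
C_12 = C(24,12)/13 = 2704156/13 = 208012.

208012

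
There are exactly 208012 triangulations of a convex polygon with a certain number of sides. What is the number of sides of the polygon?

Triangulations of a convex m-gon are counted by C_{m−2}. The Catalan number equal to 208012 is C_12.
So m − 2 = 12, giving m = 14 sides.

14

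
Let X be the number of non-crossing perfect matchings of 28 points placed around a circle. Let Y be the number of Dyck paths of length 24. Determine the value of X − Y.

2466428

Pairing 28 circle points by 14 non-crossing chords gives C_14 matchings. So X = C_14 = 2674440.
Paths of 12 up- and 12 down-steps that never dip below the axis are Dyck paths; their count is C_12. So Y = C_12 = 208012.
X − Y = 2674440 − 208012 = 2466428.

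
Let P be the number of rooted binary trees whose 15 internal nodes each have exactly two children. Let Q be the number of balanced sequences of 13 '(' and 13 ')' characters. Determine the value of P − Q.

8951945

Full binary trees with n internal nodes are counted by C_n; here n = 15. So P = C_15 = 9694845.
Balanced strings of n pairs of brackets are counted by C_n; here n = 13. So Q = C_13 = 742900.
P − Q = 9694845 − 742900 = 8951945.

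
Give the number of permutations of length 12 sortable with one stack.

Stack-sortable permutations are exactly the 231-avoiding ones, counted by C_n; here n = 12.
C_12 = C(24,12)/13 = 2704156/13 = 208012.

208012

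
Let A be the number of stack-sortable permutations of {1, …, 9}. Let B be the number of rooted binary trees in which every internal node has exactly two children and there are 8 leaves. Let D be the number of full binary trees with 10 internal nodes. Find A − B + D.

Stack-sortable permutations are exactly the 231-avoiding ones, counted by C_n; here n = 9. So A = C_9 = 4862.
A full binary tree with L leaves has L−1 internal nodes and is counted by C_{L−1}; L = 8 gives C_7. So B = C_7 = 429.
The number of full binary trees on 10 internal nodes is the Catalan number C_10. So D = C_10 = 16796.
A − B + D = 4862 − 429 + 16796 = 21229.

21229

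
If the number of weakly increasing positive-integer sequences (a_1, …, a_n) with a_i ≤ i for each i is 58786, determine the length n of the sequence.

11

Such sub-staircase sequences of length n are counted by C_n. Since C_11 = 58786, the index is 11.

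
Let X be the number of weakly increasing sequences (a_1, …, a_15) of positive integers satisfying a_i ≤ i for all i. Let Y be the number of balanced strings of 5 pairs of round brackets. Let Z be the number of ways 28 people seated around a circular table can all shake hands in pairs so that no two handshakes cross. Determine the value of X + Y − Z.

Weakly increasing sequences with a_i ≤ i biject with Dyck paths of semilength 15, so there are C_15. So X = C_15 = 9694845.
Balanced strings of n pairs of brackets are counted by C_n; here n = 5. So Y = C_5 = 42.
Non-crossing handshake pairings of 2n people are counted by C_n; 28 people gives n = 14. So Z = C_14 = 2674440.
X + Y − Z = 9694845 + 42 − 2674440 = 7020447.

7020447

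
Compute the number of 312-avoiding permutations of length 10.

Permutations of [n] avoiding any single length-3 pattern are counted by C_n; here n = 10.
C_10 = C(20,10)/11 = 184756/11 = 16796.

16796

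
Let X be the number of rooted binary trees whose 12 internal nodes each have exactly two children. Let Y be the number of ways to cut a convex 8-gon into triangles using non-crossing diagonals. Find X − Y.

Full binary trees with n internal nodes are counted by C_n; here n = 12. So X = C_12 = 208012.
The number of triangulations of an 8-gon is the Catalan number C_6 (index = sides − 2). So Y = C_6 = 132.
X − Y = 208012 − 132 = 207880.

207880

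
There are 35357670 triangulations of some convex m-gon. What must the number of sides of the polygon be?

Triangulations of a convex m-gon are counted by C_{m−2}. Since C_16 = 35357670, the index is 16.
So m − 2 = 16, giving m = 18 sides.

18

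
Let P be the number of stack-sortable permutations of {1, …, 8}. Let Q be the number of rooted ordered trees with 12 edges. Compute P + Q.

By Knuth's characterisation, the stack-sortable permutations of length 8 are the 231-avoiders, numbering C_8. So P = C_8 = 1430.
A rooted plane tree with 12 edges has 13 nodes, and the count is C_12. So Q = C_12 = 208012.
P + Q = 1430 + 208012 = 209442.

209442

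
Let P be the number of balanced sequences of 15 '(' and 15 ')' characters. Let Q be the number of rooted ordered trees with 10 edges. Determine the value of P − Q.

Balanced strings of n pairs of brackets are counted by C_n; here n = 15. So P = C_15 = 9694845.
Rooted ordered trees with n edges are counted by C_n; here n = 10. So Q = C_10 = 16796.
P − Q = 9694845 − 16796 = 9678049.

9678049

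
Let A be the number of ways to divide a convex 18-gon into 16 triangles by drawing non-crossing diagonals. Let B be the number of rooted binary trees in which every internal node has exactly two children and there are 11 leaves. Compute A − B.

The number of triangulations of an 18-gon is the Catalan number C_16 (index = sides − 2). So A = C_16 = 35357670.
A full binary tree with L leaves has L−1 internal nodes and is counted by C_{L−1}; L = 11 gives C_10. So B = C_10 = 16796.
A − B = 35357670 − 16796 = 35340874.

35340874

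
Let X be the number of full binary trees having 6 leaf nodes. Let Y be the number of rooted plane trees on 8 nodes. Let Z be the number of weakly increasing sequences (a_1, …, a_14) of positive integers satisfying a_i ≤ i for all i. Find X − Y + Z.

2674053

Full binary trees with 6 leaves have 6−1 = 5 internal nodes, so there are C_5 of them. So X = C_5 = 42.
A rooted plane tree on 8 nodes has 7 edges, and such trees are counted by C_7. So Y = C_7 = 429.
Such sub-staircase sequences of length n are counted by C_n; here n = 14. So Z = C_14 = 2674440.
X − Y + Z = 42 − 429 + 2674440 = 2674053.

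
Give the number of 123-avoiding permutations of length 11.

58786

For any fixed pattern of length 3, the pattern-avoiding permutations of [11] number C_11.
C_11 = C(22,11)/12 = 705432/12 = 58786.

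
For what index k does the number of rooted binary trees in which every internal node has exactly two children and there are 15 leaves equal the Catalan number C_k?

A full binary tree with L leaves has L−1 internal nodes and is counted by C_{L−1}; L = 15 gives C_14.

14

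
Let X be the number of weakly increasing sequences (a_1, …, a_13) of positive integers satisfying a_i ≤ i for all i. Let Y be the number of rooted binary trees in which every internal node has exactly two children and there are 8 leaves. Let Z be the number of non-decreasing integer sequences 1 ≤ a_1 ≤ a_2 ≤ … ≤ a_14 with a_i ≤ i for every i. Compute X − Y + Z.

3416911

Such sub-staircase sequences of length n are counted by C_n; here n = 13. So X = C_13 = 742900.
Full binary trees with 8 leaves have 8−1 = 7 internal nodes, so there are C_7 of them. So Y = C_7 = 429.
Such sub-staircase sequences of length n are counted by C_n; here n = 14. So Z = C_14 = 2674440.
X − Y + Z = 742900 − 429 + 2674440 = 3416911.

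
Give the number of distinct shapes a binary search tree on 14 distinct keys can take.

Rooted binary trees with 14 nodes (each child slot possibly empty) number C_14.
C_14 = C(28,14)/15 = 40116600/15 = 2674440.

2674440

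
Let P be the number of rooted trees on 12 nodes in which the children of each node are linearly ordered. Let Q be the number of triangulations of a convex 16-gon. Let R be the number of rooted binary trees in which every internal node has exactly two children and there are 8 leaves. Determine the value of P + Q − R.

2732797

A rooted plane tree on 12 nodes has 11 edges, and such trees are counted by C_11. So P = C_11 = 58786.
The number of triangulations of a 16-gon is the Catalan number C_14 (index = sides − 2). So Q = C_14 = 2674440.
Full binary trees with 8 leaves have 8−1 = 7 internal nodes, so there are C_7 of them. So R = C_7 = 429.
P + Q − R = 58786 + 2674440 − 429 = 2732797.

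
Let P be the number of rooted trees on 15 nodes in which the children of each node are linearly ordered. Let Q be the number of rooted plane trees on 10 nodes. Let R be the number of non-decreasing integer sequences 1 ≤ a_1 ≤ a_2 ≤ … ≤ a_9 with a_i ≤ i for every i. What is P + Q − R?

Rooted ordered (plane) trees on m nodes have m−1 edges and are counted by C_{m−1}; m = 15 gives C_14. So P = C_14 = 2674440.
A rooted plane tree on 10 nodes has 9 edges, and such trees are counted by C_9. So Q = C_9 = 4862.
Weakly increasing sequences with a_i ≤ i biject with Dyck paths of semilength 9, so there are C_9. So R = C_9 = 4862.
P + Q − R = 2674440 + 4862 − 4862 = 2674440.

2674440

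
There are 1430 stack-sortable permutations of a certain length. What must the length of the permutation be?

8

Stack-sortable permutations of [n] are counted by C_n. Since C_8 = 1430, the index is 8.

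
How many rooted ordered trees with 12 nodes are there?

58786

A rooted plane tree on 12 nodes has 11 edges, and such trees are counted by C_11.
C_11 = C_10 · 2(2·10+1)/(10+2) = 16796 · 42/12 = 58786.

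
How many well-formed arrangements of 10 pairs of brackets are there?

16796

With 10 pairs the number of balanced bracket strings is the Catalan number C_10.
C_10 = C(20,10)/11 = 184756/11 = 16796.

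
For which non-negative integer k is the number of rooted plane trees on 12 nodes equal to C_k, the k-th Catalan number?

A rooted plane tree on 12 nodes has 11 edges, and such trees are counted by C_11.

11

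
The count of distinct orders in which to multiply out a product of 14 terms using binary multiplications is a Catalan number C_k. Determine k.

Bracketing 14 factors into binary products is counted by C_{14−1} = C_13.

13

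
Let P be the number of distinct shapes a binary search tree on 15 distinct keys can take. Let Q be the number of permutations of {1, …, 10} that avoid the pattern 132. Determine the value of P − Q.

9678049

There are C_n binary search tree shapes on n keys; with n = 15 that is C_15. So P = C_15 = 9694845.
Permutations of [n] avoiding any single length-3 pattern are counted by C_n; here n = 10. So Q = C_10 = 16796.
P − Q = 9694845 − 16796 = 9678049.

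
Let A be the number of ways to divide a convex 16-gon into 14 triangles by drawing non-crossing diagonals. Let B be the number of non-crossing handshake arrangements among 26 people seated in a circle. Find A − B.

The number of triangulations of a 16-gon is the Catalan number C_14 (index = sides − 2). So A = C_14 = 2674440.
With 26 = 2·13 people, non-crossing handshake pairings are non-crossing perfect matchings on a circle, counted by C_13. So B = C_13 = 742900.
A − B = 2674440 − 742900 = 1931540.

1931540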